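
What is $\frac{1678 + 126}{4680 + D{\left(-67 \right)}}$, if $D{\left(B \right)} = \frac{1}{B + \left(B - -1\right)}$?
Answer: $\frac{239932}{622439} \approx 0.38547$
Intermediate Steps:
$D{\left(B \right)} = \frac{1}{1 + 2 B}$ ($D{\left(B \right)} = \frac{1}{B + \left(B + 1\right)} = \frac{1}{B + \left(1 + B\right)} = \frac{1}{1 + 2 B}$)
$\frac{1678 + 126}{4680 + D{\left(-67 \right)}} = \frac{1678 + 126}{4680 + \frac{1}{1 + 2 \left(-67\right)}} = \frac{1804}{4680 + \frac{1}{1 - 134}} = \frac{1804}{4680 + \frac{1}{-133}} = \frac{1804}{4680 - \frac{1}{133}} = \frac{1804}{\frac{622439}{133}} = 1804 \cdot \frac{133}{622439} = \frac{239932}{622439}$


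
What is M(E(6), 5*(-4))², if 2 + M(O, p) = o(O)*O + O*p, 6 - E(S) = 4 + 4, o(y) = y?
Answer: 1764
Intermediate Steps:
E(S) = -2 (E(S) = 6 - (4 + 4) = 6 - 1*8 = 6 - 8 = -2)
M(O, p) = -2 + O² + O*p (M(O, p) = -2 + (O*O + O*p) = -2 + (O² + O*p) = -2 + O² + O*p)
M(E(6), 5*(-4))² = (-2 + (-2)² - 10*(-4))² = (-2 + 4 - 2*(-20))² = (-2 + 4 + 40)² = 42² = 1764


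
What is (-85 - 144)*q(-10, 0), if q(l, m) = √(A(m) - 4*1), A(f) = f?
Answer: -458*I ≈ -458.0*I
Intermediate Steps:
q(l, m) = √(-4 + m) (q(l, m) = √(m - 4*1) = √(m - 4) = √(-4 + m))
(-85 - 144)*q(-10, 0) = (-85 - 144)*√(-4 + 0) = -458*I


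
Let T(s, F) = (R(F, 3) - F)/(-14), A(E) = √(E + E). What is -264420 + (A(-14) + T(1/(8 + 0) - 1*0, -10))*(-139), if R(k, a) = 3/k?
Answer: -37005317/140 - 278*I*√7 ≈ -2.6432e+5 - 735.52*I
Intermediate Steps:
A(E) = √2*√E (A(E) = √(2*E) = √2*√E)
T(s, F) = -3/(14*F) + F/14 (T(s, F) = (3/F - F)/(-14) = (-F + 3/F)*(-1/14) = -3/(14*F) + F/14)
-264420 + (A(-14) + T(1/(8 + 0) - 1*0, -10))*(-139) = -264420 + (√2*√(-14) + (1/14)*(-3 + (-10)²)/(-10))*(-139) = -264420 + (√2*(I*√14) + (1/14)*(-⅒)*(-3 + 100))*(-139) = -264420 + (2*I*√7 + (1/14)*(-⅒)*97)*(-139) = -264420 + (2*I*√7 - 97/140)*(-139) = -264420 + (-97/140 + 2*I*√7)*(-139) = -264420 + (13483/140 - 278*I*√7) = -37005317/140 - 278*I*√7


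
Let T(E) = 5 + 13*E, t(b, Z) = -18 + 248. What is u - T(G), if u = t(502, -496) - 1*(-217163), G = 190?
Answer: 214918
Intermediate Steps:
t(b, Z) = 230
u = 217393 (u = 230 - 1*(-217163) = 230 + 217163 = 217393)
u - T(G) = 217393 - (5 + 13*190) = 217393 - (5 + 2470) = 217393 - 1*2475 = 217393 - 2475 = 214918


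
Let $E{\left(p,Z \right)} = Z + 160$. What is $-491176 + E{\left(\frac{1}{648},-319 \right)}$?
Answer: $-491335$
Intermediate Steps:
$E{\left(p,Z \right)} = 160 + Z$
$-491176 + E{\left(\frac{1}{648},-319 \right)} = -491176 + \left(160 - 319\right) = -491176 - 159 = -491335$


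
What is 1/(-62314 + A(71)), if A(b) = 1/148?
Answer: -148/9222471 ≈ -1.6048e-5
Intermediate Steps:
A(b) = 1/148
1/(-62314 + A(71)) = 1/(-62314 + 1/148) = 1/(-9222471/148) = -148/9222471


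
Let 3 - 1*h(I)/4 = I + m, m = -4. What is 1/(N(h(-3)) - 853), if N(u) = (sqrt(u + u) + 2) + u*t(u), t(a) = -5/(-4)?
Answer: -801/641521 - 4*sqrt(5)/641521 ≈ -0.0012625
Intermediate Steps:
t(a) = 5/4 (t(a) = -5*(-1/4) = 5/4)
h(I) = 28 - 4*I (h(I) = 12 - 4*(I - 4) = 12 - 4*(-4 + I) = 12 + (16 - 4*I) = 28 - 4*I)
N(u) = 2 + 5*u/4 + sqrt(2)*sqrt(u) (N(u) = (sqrt(u + u) + 2) + u*(5/4) = (sqrt(2*u) + 2) + 5*u/4 = (sqrt(2)*sqrt(u) + 2) + 5*u/4 = (2 + sqrt(2)*sqrt(u)) + 5*u/4 = 2 + 5*u/4 + sqrt(2)*sqrt(u))
1/(N(h(-3)) - 853) = 1/((2 + 5*(28 - 4*(-3))/4 + sqrt(2)*sqrt(28 - 4*(-3))) - 853) = 1/((2 + 5*(28 + 12)/4 + sqrt(2)*sqrt(28 + 12)) - 853) = 1/((2 + (5/4)*40 + sqrt(2)*sqrt(40)) - 853) = 1/((2 + 50 + sqrt(2)*(2*sqrt(10))) - 853) = 1/((2 + 50 + 4*sqrt(5)) - 853) = 1/((52 + 4*sqrt(5)) - 853) = 1/(-801 + 4*sqrt(5))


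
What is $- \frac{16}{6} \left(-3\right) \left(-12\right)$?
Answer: $-96$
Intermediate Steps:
$- \frac{16}{6} \left(-3\right) \left(-12\right) = \left(-16\right) \frac{1}{6} \left(-3\right) \left(-12\right) = \left(- \frac{8}{3}\right) \left(-3\right) \left(-12\right) = 8 \left(-12\right) = -96$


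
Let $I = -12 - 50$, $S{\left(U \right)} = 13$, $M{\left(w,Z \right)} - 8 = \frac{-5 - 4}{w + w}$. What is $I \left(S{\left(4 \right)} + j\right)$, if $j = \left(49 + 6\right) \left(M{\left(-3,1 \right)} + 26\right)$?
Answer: $-121861$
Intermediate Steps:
$M{\left(w,Z \right)} = 8 - \frac{9}{2 w}$ ($M{\left(w,Z \right)} = 8 + \frac{-5 - 4}{w + w} = 8 - \frac{9}{2 w}$)
$I = -62$
$j = \frac{3905}{2}$ ($j = \left(49 + 6\right) \left(\left(8 - \frac{9}{2 \left(-3\right)}\right) + 26\right) = 55 \left(\left(8 - - \frac{3}{2}\right) + 26\right) = 55 \left(\left(8 + \frac{3}{2}\right) + 26\right) = 55 \left(\frac{19}{2} + 26\right) = 55 \cdot \frac{71}{2} = \frac{3905}{2} \approx 1952.5$)
$I \left(S{\left(4 \right)} + j\right) = - 62 \left(13 + \frac{3905}{2}\right) = \left(-62\right) \frac{3931}{2} = -121861$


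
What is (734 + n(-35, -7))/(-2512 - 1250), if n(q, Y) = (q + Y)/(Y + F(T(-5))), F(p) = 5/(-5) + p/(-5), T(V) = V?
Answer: -370/1881 ≈ -0.19670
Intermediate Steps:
F(p) = -1 - p/5 (F(p) = 5*(-1/5) + p*(-1/5) = -1 - p/5)
n(q, Y) = (Y + q)/Y (n(q, Y) = (q + Y)/(Y + (-1 - 1/5*(-5))) = (Y + q)/(Y + (-1 + 1)) = (Y + q)/(Y + 0) = (Y + q)/Y)
(734 + n(-35, -7))/(-2512 - 1250) = (734 + (-7 - 35)/(-7))/(-2512 - 1250) = (734 - 1/7*(-42))/(-3762) = (734 + 6)*(-1/3762) = 740*(-1/3762) = -370/1881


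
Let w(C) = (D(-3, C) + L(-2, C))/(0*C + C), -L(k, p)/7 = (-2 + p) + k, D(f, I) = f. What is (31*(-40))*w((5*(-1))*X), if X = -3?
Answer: 19840/3 ≈ 6613.3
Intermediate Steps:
L(k, p) = 14 - 7*k - 7*p (L(k, p) = -7*((-2 + p) + k) = -7*(-2 + k + p) = 14 - 7*k - 7*p)
w(C) = (25 - 7*C)/C (w(C) = (-3 + (14 - 7*(-2) - 7*C))/(0*C + C) = (-3 + (14 + 14 - 7*C))/(0 + C) = (-3 + (28 - 7*C))/C = (25 - 7*C)/C)
(31*(-40))*w((5*(-1))*X) = (31*(-40))*(-7 + 25/(((5*(-1))*(-3)))) = -1240*(-7 + 25/((-5*(-3)))) = -1240*(-7 + 25/15) = -1240*(-7 + 25*(1/15)) = -1240*(-7 + 5/3) = -1240*(-16/3) = 19840/3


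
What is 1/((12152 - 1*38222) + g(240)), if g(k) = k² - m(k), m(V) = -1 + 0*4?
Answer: 1/31531 ≈ 3.1715e-5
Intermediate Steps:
m(V) = -1 (m(V) = -1 + 0 = -1)
g(k) = 1 + k² (g(k) = k² - 1*(-1) = k² + 1 = 1 + k²)
1/((12152 - 1*38222) + g(240)) = 1/((12152 - 1*38222) + (1 + 240²)) = 1/((12152 - 38222) + (1 + 57600)) = 1/(-26070 + 57601) = 1/31531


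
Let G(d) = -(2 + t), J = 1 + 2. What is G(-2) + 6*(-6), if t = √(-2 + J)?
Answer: -39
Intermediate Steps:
J = 3
t = 1 (t = √(-2 + 3) = √1 = 1)
G(d) = -3 (G(d) = -(2 + 1) = -1*3 = -3)
G(-2) + 6*(-6) = -3 + 6*(-6) = -3 - 36 = -39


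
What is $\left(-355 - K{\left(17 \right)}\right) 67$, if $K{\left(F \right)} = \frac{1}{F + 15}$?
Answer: $- \frac{761187}{32} \approx -23787.0$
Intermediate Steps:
$K{\left(F \right)} = \frac{1}{15 + F}$
$\left(-355 - K{\left(17 \right)}\right) 67 = \left(-355 - \frac{1}{15 + 17}\right) 67 = \left(-355 - \frac{1}{32}\right) 67 = \left(- \frac{11361}{32}\right) 67 = - \frac{761187}{32}$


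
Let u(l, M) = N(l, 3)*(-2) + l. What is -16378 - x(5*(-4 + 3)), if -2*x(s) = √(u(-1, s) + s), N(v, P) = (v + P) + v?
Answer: -16378 + I*√2 ≈ -16378.0 + 1.4142*I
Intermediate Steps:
N(v, P) = P + 2*v (N(v, P) = (P + v) + v = P + 2*v)
u(l, M) = -6 - 3*l (u(l, M) = (3 + 2*l)*(-2) + l = (-6 - 4*l) + l = -6 - 3*l)
x(s) = -√(-3 + s)/2 (x(s) = -√((-6 - 3*(-1)) + s)/2 = -√((-6 + 3) + s)/2 = -√(-3 + s)/2)
-16378 - x(5*(-4 + 3)) = -16378 - (-1)*√(-3 + 5*(-4 + 3))/2 = -16378 - (-1)*√(-3 + 5*(-1))/2 = -16378 - (-1)*√(-3 - 5)/2 = -16378 - (-1)*√(-8)/2 = -16378 - (-1)*2*I*√2/2 = -16378 - (-1)*I*√2 = -16378 + I*√2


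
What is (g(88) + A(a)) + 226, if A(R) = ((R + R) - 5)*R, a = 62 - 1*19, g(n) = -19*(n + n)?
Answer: 365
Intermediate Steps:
g(n) = -38*n
a = 43 (a = 62 - 19 = 43)
A(R) = R*(-5 + 2*R) (A(R) = (2*R - 5)*R = (-5 + 2*R)*R = R*(-5 + 2*R))
(g(88) + A(a)) + 226 = (-38*88 + 43*(-5 + 2*43)) + 226 = (-3344 + 43*(-5 + 86)) + 226 = (-3344 + 43*81) + 226 = (-3344 + 3483) + 226 = 139 + 226 = 365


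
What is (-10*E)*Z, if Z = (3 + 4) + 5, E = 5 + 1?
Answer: -720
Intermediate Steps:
E = 6
Z = 12 (Z = 7 + 5 = 12)
(-10*E)*Z = -10*6*12 = -60*12 = -720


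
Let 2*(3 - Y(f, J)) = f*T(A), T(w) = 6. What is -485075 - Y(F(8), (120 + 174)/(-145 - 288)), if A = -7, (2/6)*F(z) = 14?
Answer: -484952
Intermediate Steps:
F(z) = 42 (F(z) = 3*14 = 42)
Y(f, J) = 3 - 3*f (Y(f, J) = 3 - f*6/2 = 3 - 3*f)
-485075 - Y(F(8), (120 + 174)/(-145 - 288)) = -485075 - (3 - 3*42) = -485075 - (3 - 126) = -485075 - 1*(-123) = -485075 + 123 = -484952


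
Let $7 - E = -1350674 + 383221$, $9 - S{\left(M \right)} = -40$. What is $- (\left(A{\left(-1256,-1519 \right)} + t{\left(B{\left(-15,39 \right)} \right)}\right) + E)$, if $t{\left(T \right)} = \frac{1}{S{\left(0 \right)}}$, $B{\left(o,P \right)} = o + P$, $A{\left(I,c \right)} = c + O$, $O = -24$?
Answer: $- \frac{47329934}{49} \approx -9.6592 \cdot 10^{5}$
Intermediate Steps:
$A{\left(I,c \right)} = -24 + c$ ($A{\left(I,c \right)} = c - 24 = -24 + c$)
$S{\left(M \right)} = 49$ ($S{\left(M \right)} = 9 - -40 = 9 + 40 = 49$)
$B{\left(o,P \right)} = P + o$
$t{\left(T \right)} = \frac{1}{49}$
$E = 967460$ ($E = 7 - \left(-1350674 + 383221\right) = 7 - -967453 = 7 + 967453 = 967460$)
$- (\left(A{\left(-1256,-1519 \right)} + t{\left(B{\left(-15,39 \right)} \right)}\right) + E) = - (\left(\left(-24 - 1519\right) + \frac{1}{49}\right) + 967460) = - (\left(-1543 + \frac{1}{49}\right) + 967460) = - (- \frac{75606}{49} + 967460) = \left(-1\right) \frac{47329934}{49} = - \frac{47329934}{49}$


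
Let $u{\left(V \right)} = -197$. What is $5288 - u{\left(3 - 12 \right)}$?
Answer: $5485$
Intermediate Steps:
$5288 - u{\left(3 - 12 \right)} = 5288 - -197 = 5288 + 197 = 5485$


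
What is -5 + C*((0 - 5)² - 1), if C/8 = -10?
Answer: -1925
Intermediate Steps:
C = -80 (C = 8*(-10) = -80)
-5 + C*((0 - 5)² - 1) = -5 - 80*((0 - 5)² - 1) = -5 - 80*((-5)² - 1) = -5 - 80*(25 - 1) = -5 - 80*24 = -5 - 1920 = -1925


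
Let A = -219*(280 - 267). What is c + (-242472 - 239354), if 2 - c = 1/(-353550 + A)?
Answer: -171720628127/356397 ≈ -4.8182e+5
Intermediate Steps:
A = -2847 (A = -219*13 = -2847)
c = 712795/356397 (c = 2 - 1/(-353550 - 2847) = 2 - 1/(-356397) = 2 - 1*(-1/356397) = 2 + 1/356397 = 712795/356397 ≈ 2.0000)
c + (-242472 - 239354) = 712795/356397 + (-242472 - 239354) = 712795/356397 - 481826 = -171720628127/356397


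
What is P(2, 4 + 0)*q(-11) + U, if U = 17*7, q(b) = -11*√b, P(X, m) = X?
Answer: 119 - 22*I*√11 ≈ 119.0 - 72.966*I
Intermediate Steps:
U = 119
P(2, 4 + 0)*q(-11) + U = 2*(-11*I*√11) + 119 = -22*I*√11 + 119 = 119 - 22*I*√11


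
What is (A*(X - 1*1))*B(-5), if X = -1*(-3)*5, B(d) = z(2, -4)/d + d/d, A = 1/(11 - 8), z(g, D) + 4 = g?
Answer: 98/15 ≈ 6.5333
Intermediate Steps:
z(g, D) = -4 + g
A = ⅓ (A = 1/3 = ⅓ ≈ 0.33333)
B(d) = 1 - 2/d (B(d) = (-4 + 2)/d + d/d = -2/d + 1 = 1 - 2/d)
X = 15 (X = 3*5 = 15)
(A*(X - 1*1))*B(-5) = ((15 - 1*1)/3)*((-2 - 5)/(-5)) = ((15 - 1)/3)*(-⅕*(-7)) = ((⅓)*14)*(7/5) = (14/3)*(7/5) = 98/15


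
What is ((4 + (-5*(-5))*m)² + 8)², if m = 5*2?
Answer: 4163346576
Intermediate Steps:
m = 10
((4 + (-5*(-5))*m)² + 8)² = ((4 - 5*(-5)*10)² + 8)² = ((4 + 25*10)² + 8)² = ((4 + 250)² + 8)² = (254² + 8)² = (64516 + 8)² = 64524² = 4163346576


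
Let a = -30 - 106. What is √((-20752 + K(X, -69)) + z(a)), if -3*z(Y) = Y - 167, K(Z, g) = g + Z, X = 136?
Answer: 2*I*√5146 ≈ 143.47*I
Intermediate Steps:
K(Z, g) = Z + g
a = -136
z(Y) = 167/3 - Y/3 (z(Y) = -(Y - 167)/3 = -(-167 + Y)/3 = 167/3 - Y/3)
√((-20752 + K(X, -69)) + z(a)) = √((-20752 + (136 - 69)) + (167/3 - ⅓*(-136))) = √((-20752 + 67) + (167/3 + 136/3)) = √(-20685 + 101) = √(-20584) = 2*I*√5146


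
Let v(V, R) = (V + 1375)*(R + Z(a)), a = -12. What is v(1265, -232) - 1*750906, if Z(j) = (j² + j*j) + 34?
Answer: -513306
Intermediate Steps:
Z(j) = 34 + 2*j² (Z(j) = (j² + j²) + 34 = 2*j² + 34 = 34 + 2*j²)
v(V, R) = (322 + R)*(1375 + V) (v(V, R) = (V + 1375)*(R + (34 + 2*(-12)²)) = (1375 + V)*(R + (34 + 2*144)) = (1375 + V)*(R + (34 + 288)) = (1375 + V)*(R + 322) = (1375 + V)*(322 + R) = (322 + R)*(1375 + V))
v(1265, -232) - 1*750906 = (442750 + 322*1265 + 1375*(-232) - 232*1265) - 1*750906 = (442750 + 407330 - 319000 - 293480) - 750906 = 237600 - 750906 = -513306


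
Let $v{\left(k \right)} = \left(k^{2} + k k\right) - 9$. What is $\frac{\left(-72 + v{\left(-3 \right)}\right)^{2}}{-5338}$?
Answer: $- \frac{3969}{5338} \approx -0.74354$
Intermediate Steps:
$v{\left(k \right)} = -9 + 2 k^{2}$ ($v{\left(k \right)} = \left(k^{2} + k^{2}\right) - 9 = 2 k^{2} - 9 = -9 + 2 k^{2}$)
$\frac{\left(-72 + v{\left(-3 \right)}\right)^{2}}{-5338} = \frac{\left(-72 - \left(9 - 2 \left(-3\right)^{2}\right)\right)^{2}}{-5338} = \left(-72 + \left(-9 + 2 \cdot 9\right)\right)^{2} \left(- \frac{1}{5338}\right) = \left(-72 + \left(-9 + 18\right)\right)^{2} \left(- \frac{1}{5338}\right) = \left(-72 + 9\right)^{2} \left(- \frac{1}{5338}\right) = \left(-63\right)^{2} \left(- \frac{1}{5338}\right) = 3969 \left(- \frac{1}{5338}\right) = - \frac{3969}{5338}$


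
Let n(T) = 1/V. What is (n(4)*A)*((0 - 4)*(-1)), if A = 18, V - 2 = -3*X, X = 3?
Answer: -72/7 ≈ -10.286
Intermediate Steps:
V = -7 (V = 2 - 3*3 = 2 - 9 = -7)
n(T) = -1/7 (n(T) = 1/(-7) = -1/7)
(n(4)*A)*((0 - 4)*(-1)) = (-1/7*18)*((0 - 4)*(-1)) = -(-72)*(-1)/7 = -18/7*4 = -72/7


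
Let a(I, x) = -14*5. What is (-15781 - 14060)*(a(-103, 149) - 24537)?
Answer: 734297487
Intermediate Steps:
a(I, x) = -70
(-15781 - 14060)*(a(-103, 149) - 24537) = (-15781 - 14060)*(-70 - 24537) = -29841*(-24607) = 734297487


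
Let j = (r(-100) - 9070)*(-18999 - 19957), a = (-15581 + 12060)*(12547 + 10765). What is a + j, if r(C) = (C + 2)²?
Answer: -102884056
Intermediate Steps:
r(C) = (2 + C)²
a = -82081552 (a = -3521*23312 = -82081552)
j = -20802504 (j = ((2 - 100)² - 9070)*(-18999 - 19957) = ((-98)² - 9070)*(-38956) = (9604 - 9070)*(-38956) = 534*(-38956) = -20802504)
a + j = -82081552 - 20802504 = -102884056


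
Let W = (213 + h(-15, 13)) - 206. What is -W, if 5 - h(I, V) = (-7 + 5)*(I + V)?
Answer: -8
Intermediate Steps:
h(I, V) = 5 + 2*I + 2*V (h(I, V) = 5 - (-7 + 5)*(I + V) = 5 - (-2)*(I + V) = 5 - (-2*I - 2*V) = 5 + (2*I + 2*V) = 5 + 2*I + 2*V)
W = 8 (W = (213 + (5 + 2*(-15) + 2*13)) - 206 = (213 + (5 - 30 + 26)) - 206 = (213 + 1) - 206 = 214 - 206 = 8)
-W = -1*8 = -8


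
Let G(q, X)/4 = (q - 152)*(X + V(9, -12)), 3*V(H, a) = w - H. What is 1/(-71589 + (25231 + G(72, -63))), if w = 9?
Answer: -1/26198 ≈ -3.8171e-5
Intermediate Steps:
V(H, a) = 3 - H/3 (V(H, a) = (9 - H)/3 = 3 - H/3)
G(q, X) = 4*X*(-152 + q) (G(q, X) = 4*((q - 152)*(X + (3 - 1/3*9))) = 4*((-152 + q)*(X + (3 - 3))) = 4*((-152 + q)*(X + 0)) = 4*((-152 + q)*X) = 4*(X*(-152 + q)) = 4*X*(-152 + q))
1/(-71589 + (25231 + G(72, -63))) = 1/(-71589 + (25231 + 4*(-63)*(-152 + 72))) = 1/(-71589 + (25231 + 4*(-63)*(-80))) = 1/(-71589 + (25231 + 20160)) = 1/(-71589 + 45391) = 1/(-26198) = -1/26198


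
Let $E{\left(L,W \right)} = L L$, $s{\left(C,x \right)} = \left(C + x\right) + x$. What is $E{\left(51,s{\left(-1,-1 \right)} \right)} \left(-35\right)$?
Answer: $-91035$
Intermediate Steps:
$s{\left(C,x \right)} = C + 2 x$
$E{\left(L,W \right)} = L^{2}$
$E{\left(51,s{\left(-1,-1 \right)} \right)} \left(-35\right) = 51^{2} \left(-35\right) = 2601 \left(-35\right) = -91035$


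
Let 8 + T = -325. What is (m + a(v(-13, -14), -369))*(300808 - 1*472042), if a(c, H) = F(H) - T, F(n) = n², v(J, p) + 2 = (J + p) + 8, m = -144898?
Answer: 1439050536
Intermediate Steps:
T = -333 (T = -8 - 325 = -333)
v(J, p) = 6 + J + p (v(J, p) = -2 + ((J + p) + 8) = -2 + (8 + J + p) = 6 + J + p)
a(c, H) = 333 + H² (a(c, H) = H² - 1*(-333) = H² + 333 = 333 + H²)
(m + a(v(-13, -14), -369))*(300808 - 1*472042) = (-144898 + (333 + (-369)²))*(300808 - 1*472042) = (-144898 + (333 + 136161))*(300808 - 472042) = (-144898 + 136494)*(-171234) = -8404*(-171234) = 1439050536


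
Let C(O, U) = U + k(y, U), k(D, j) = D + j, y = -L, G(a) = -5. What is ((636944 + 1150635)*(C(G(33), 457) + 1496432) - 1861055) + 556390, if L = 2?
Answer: 2676619385511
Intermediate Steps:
y = -2 (y = -1*2 = -2)
C(O, U) = -2 + 2*U (C(O, U) = U + (-2 + U) = -2 + 2*U)
((636944 + 1150635)*(C(G(33), 457) + 1496432) - 1861055) + 556390 = ((636944 + 1150635)*((-2 + 2*457) + 1496432) - 1861055) + 556390 = (1787579*((-2 + 914) + 1496432) - 1861055) + 556390 = (1787579*(912 + 1496432) - 1861055) + 556390 = (1787579*1497344 - 1861055) + 556390 = (2676620690176 - 1861055) + 556390 = 2676618829121 + 556390 = 2676619385511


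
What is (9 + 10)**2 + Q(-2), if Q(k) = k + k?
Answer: 357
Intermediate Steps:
Q(k) = 2*k
(9 + 10)**2 + Q(-2) = (9 + 10)**2 + 2*(-2) = 19**2 - 4 = 361 - 4 = 357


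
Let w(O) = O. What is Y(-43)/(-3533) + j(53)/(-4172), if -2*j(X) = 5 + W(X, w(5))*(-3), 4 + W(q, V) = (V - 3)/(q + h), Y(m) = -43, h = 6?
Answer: 24691129/1739281768 ≈ 0.014196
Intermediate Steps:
W(q, V) = -4 + (-3 + V)/(6 + q) (W(q, V) = -4 + (V - 3)/(q + 6) = -4 + (-3 + V)/(6 + q))
j(X) = -5/2 + 3*(-22 - 4*X)/(2*(6 + X)) (j(X) = -(5 + ((-27 + 5 - 4*X)/(6 + X))*(-3))/2 = -(5 + ((-22 - 4*X)/(6 + X))*(-3))/2 = -(5 - 3*(-22 - 4*X)/(6 + X))/2 = -5/2 + 3*(-22 - 4*X)/(2*(6 + X)))
Y(-43)/(-3533) + j(53)/(-4172) = -43/(-3533) + ((-96 - 17*53)/(2*(6 + 53)))/(-4172) = -43*(-1/3533) + ((½)*(-96 - 901)/59)*(-1/4172) = 43/3533 + ((½)*(1/59)*(-997))*(-1/4172) = 43/3533 - 997/118*(-1/4172) = 43/3533 + 997/492296 = 24691129/1739281768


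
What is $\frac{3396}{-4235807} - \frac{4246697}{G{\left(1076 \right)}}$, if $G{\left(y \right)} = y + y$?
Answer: $- \frac{17988196187671}{9115456664} \approx -1973.4$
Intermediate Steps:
$G{\left(y \right)} = 2 y$
$\frac{3396}{-4235807} - \frac{4246697}{G{\left(1076 \right)}} = \frac{3396}{-4235807} - \frac{4246697}{2 \cdot 1076} = 3396 \left(- \frac{1}{4235807}\right) - \frac{4246697}{2152} = - \frac{3396}{4235807} - \frac{4246697}{2152} = - \frac{17988196187671}{9115456664}$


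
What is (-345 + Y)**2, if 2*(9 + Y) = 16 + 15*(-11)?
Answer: 734449/4 ≈ 1.8361e+5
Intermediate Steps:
Y = -167/2 (Y = -9 + (16 + 15*(-11))/2 = -9 + (16 - 165)/2 = -9 + (1/2)*(-149) = -9 - 149/2 = -167/2 ≈ -83.500)
(-345 + Y)**2 = (-345 - 167/2)**2 = (-857/2)**2 = 734449/4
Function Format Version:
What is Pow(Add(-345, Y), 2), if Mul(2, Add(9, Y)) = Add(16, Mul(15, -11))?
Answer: Rational(734449, 4) ≈ 1.8361e+5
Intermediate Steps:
Y = Rational(-167, 2) (Y = Add(-9, Mul(Rational(1, 2), Add(16, Mul(15, -11)))) = Add(-9, Mul(Rational(1, 2), Add(16, -165))) = Add(-9, Mul(Rational(1, 2), -149)) = Add(-9, Rational(-149, 2)) = Rational(-167, 2) ≈ -83.500)
Pow(Add(-345, Y), 2) = Pow(Add(-345, Rational(-167, 2)), 2) = Pow(Rational(-857, 2), 2) = Rational(734449, 4)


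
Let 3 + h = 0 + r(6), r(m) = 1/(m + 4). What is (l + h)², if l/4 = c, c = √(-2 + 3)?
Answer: 121/100 ≈ 1.2100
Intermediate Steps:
r(m) = 1/(4 + m)
c = 1 (c = √1 = 1)
l = 4 (l = 4*1 = 4)
h = -29/10 (h = -3 + (0 + 1/(4 + 6)) = -3 + (0 + 1/10) = -3 + (0 + ⅒) = -3 + ⅒ = -29/10 ≈ -2.9000)
(l + h)² = (4 - 29/10)² = (11/10)² = 121/100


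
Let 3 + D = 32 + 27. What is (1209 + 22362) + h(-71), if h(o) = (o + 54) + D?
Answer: 23610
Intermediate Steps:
D = 56 (D = -3 + (32 + 27) = -3 + 59 = 56)
h(o) = 110 + o (h(o) = (o + 54) + 56 = (54 + o) + 56 = 110 + o)
(1209 + 22362) + h(-71) = (1209 + 22362) + (110 - 71) = 23571 + 39 = 23610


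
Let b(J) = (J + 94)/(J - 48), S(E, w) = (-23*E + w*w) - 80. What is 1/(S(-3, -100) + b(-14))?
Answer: 31/309619 ≈ 0.00010012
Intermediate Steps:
S(E, w) = -80 + w**2 - 23*E (S(E, w) = (-23*E + w**2) - 80 = (w**2 - 23*E) - 80 = -80 + w**2 - 23*E)
b(J) = (94 + J)/(-48 + J)
1/(S(-3, -100) + b(-14)) = 1/((-80 + (-100)**2 - 23*(-3)) + (94 - 14)/(-48 - 14)) = 1/((-80 + 10000 + 69) + 80/(-62)) = 1/(9989 - 1/62*80) = 1/(9989 - 40/31) = 1/(309619/31) = 31/309619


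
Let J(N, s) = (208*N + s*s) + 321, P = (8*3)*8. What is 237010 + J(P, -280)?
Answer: 355667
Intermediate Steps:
P = 192 (P = 24*8 = 192)
J(N, s) = 321 + s² + 208*N (J(N, s) = (208*N + s²) + 321 = (s² + 208*N) + 321 = 321 + s² + 208*N)
237010 + J(P, -280) = 237010 + (321 + (-280)² + 208*192) = 237010 + (321 + 78400 + 39936) = 237010 + 118657 = 355667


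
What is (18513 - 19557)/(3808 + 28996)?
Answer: -261/8201 ≈ -0.031825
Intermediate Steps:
(18513 - 19557)/(3808 + 28996) = -1044/32804 = -1044*1/32804 = -261/8201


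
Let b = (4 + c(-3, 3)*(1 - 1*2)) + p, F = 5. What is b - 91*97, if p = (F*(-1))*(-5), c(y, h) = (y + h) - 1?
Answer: -8797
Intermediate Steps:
c(y, h) = -1 + h + y (c(y, h) = (h + y) - 1 = -1 + h + y)
p = 25 (p = (5*(-1))*(-5) = -5*(-5) = 25)
b = 30 (b = (4 + (-1 + 3 - 3)*(1 - 1*2)) + 25 = (4 - (1 - 2)) + 25 = (4 - 1*(-1)) + 25 = (4 + 1) + 25 = 5 + 25 = 30)
b - 91*97 = 30 - 91*97 = 30 - 8827 = -8797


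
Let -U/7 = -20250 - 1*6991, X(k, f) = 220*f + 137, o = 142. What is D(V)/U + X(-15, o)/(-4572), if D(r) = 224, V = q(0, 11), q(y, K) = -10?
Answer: -284864851/41515284 ≈ -6.8617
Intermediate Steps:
V = -10
X(k, f) = 137 + 220*f
U = 190687 (U = -7*(-20250 - 1*6991) = -7*(-20250 - 6991) = -7*(-27241) = 190687)
D(V)/U + X(-15, o)/(-4572) = 224/190687 + (137 + 220*142)/(-4572) = 224*(1/190687) + (137 + 31240)*(-1/4572) = 32/27241 + 31377*(-1/4572) = 32/27241 - 10459/1524 = -284864851/41515284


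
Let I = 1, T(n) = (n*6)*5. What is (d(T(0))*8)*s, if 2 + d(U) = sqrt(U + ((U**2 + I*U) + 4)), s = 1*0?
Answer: 0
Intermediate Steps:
T(n) = 30*n (T(n) = (6*n)*5 = 30*n)
s = 0
d(U) = -2 + sqrt(4 + U**2 + 2*U) (d(U) = -2 + sqrt(U + ((U**2 + 1*U) + 4)) = -2 + sqrt(U + ((U**2 + U) + 4)) = -2 + sqrt(U + ((U + U**2) + 4)) = -2 + sqrt(U + (4 + U + U**2)) = -2 + sqrt(4 + U**2 + 2*U))
(d(T(0))*8)*s = ((-2 + sqrt(4 + (30*0)**2 + 2*(30*0)))*8)*0 = ((-2 + sqrt(4 + 0**2 + 2*0))*8)*0 = ((-2 + sqrt(4 + 0 + 0))*8)*0 = ((-2 + sqrt(4))*8)*0 = ((-2 + 2)*8)*0 = (0*8)*0 = 0*0 = 0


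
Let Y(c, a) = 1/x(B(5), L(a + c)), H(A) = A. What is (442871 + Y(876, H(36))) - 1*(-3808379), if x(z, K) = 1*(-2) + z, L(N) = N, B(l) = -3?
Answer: 21256249/5 ≈ 4.2512e+6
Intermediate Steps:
x(z, K) = -2 + z
Y(c, a) = -1/5 (Y(c, a) = 1/(-2 - 3) = 1/(-5) = -1/5)
(442871 + Y(876, H(36))) - 1*(-3808379) = (442871 - 1/5) - 1*(-3808379) = 2214354/5 + 3808379 = 21256249/5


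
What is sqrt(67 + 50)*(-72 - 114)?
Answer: -558*sqrt(13) ≈ -2011.9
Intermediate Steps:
sqrt(67 + 50)*(-72 - 114) = sqrt(117)*(-186) = (3*sqrt(13))*(-186) = -558*sqrt(13)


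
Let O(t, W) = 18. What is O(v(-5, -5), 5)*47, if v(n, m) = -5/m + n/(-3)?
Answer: 846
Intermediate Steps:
v(n, m) = -5/m - n/3 (v(n, m) = -5/m + n*(-⅓) = -5/m - n/3)
O(v(-5, -5), 5)*47 = 18*47 = 846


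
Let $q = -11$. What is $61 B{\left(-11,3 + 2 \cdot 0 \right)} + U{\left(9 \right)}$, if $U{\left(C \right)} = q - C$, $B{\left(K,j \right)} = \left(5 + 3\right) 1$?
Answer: $468$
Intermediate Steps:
$B{\left(K,j \right)} = 8$ ($B{\left(K,j \right)} = 8 \cdot 1 = 8$)
$U{\left(C \right)} = -11 - C$
$61 B{\left(-11,3 + 2 \cdot 0 \right)} + U{\left(9 \right)} = 61 \cdot 8 - 20 = 488 - 20 = 468$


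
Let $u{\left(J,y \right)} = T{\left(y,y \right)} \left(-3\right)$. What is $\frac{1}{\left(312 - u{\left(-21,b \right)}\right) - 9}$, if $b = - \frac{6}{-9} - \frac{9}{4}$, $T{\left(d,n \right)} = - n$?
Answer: $\frac{4}{1231} \approx 0.0032494$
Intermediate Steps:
$b = - \frac{19}{12}$ ($b = \left(-6\right) \left(- \frac{1}{9}\right) - \frac{9}{4} = \frac{2}{3} - \frac{9}{4} = - \frac{19}{12} \approx -1.5833$)
$u{\left(J,y \right)} = 3 y$ ($u{\left(J,y \right)} = - y \left(-3\right) = 3 y$)
$\frac{1}{\left(312 - u{\left(-21,b \right)}\right) - 9} = \frac{1}{\left(312 - 3 \left(- \frac{19}{12}\right)\right) - 9} = \frac{1}{\left(312 - - \frac{19}{4}\right) - 9} = \frac{1}{\left(312 + \frac{19}{4}\right) - 9} = \frac{1}{\frac{1267}{4} - 9} = \frac{1}{\frac{1231}{4}} = \frac{4}{1231}$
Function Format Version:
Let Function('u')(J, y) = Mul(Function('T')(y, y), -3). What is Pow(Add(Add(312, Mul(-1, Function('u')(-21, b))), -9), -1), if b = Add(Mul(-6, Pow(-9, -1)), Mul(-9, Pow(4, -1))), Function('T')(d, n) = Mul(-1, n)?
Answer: Rational(4, 1231) ≈ 0.0032494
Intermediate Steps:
b = Rational(-19, 12) (b = Add(Mul(-6, Rational(-1, 9)), Mul(-9, Rational(1, 4))) = Add(Rational(2, 3), Rational(-9, 4)) = Rational(-19, 12) ≈ -1.5833)
Function('u')(J, y) = Mul(3, y) (Function('u')(J, y) = Mul(Mul(-1, y), -3) = Mul(3, y))
Pow(Add(Add(312, Mul(-1, Function('u')(-21, b))), -9), -1) = Pow(Add(Add(312, Mul(-1, Mul(3, Rational(-19, 12)))), -9), -1) = Pow(Add(Add(312, Mul(-1, Rational(-19, 4))), -9), -1) = Pow(Add(Add(312, Rational(19, 4)), -9), -1) = Pow(Add(Rational(1267, 4), -9), -1) = Pow(Rational(1231, 4), -1) = Rational(4, 1231)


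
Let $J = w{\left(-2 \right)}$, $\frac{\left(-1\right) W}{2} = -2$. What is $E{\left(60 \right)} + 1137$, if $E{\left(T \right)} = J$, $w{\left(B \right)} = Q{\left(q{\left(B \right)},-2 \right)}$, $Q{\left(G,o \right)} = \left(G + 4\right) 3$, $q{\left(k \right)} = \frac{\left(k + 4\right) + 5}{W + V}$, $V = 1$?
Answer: $\frac{5766}{5} \approx 1153.2$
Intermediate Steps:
$W = 4$ ($W = \left(-2\right) \left(-2\right) = 4$)
$q{\left(k \right)} = \frac{9}{5} + \frac{k}{5}$ ($q{\left(k \right)} = \frac{\left(k + 4\right) + 5}{4 + 1} = \frac{\left(4 + k\right) + 5}{5} = \left(9 + k\right) \frac{1}{5} = \frac{9}{5} + \frac{k}{5}$)
$Q{\left(G,o \right)} = 12 + 3 G$ ($Q{\left(G,o \right)} = \left(4 + G\right) 3 = 12 + 3 G$)
$w{\left(B \right)} = \frac{87}{5} + \frac{3 B}{5}$ ($w{\left(B \right)} = 12 + 3 \left(\frac{9}{5} + \frac{B}{5}\right) = 12 + \left(\frac{27}{5} + \frac{3 B}{5}\right) = \frac{87}{5} + \frac{3 B}{5}$)
$J = \frac{81}{5}$ ($J = \frac{87}{5} + \frac{3}{5} \left(-2\right) = \frac{87}{5} - \frac{6}{5} = \frac{81}{5} \approx 16.2$)
$E{\left(T \right)} = \frac{81}{5}$
$E{\left(60 \right)} + 1137 = \frac{81}{5} + 1137 = \frac{5766}{5}$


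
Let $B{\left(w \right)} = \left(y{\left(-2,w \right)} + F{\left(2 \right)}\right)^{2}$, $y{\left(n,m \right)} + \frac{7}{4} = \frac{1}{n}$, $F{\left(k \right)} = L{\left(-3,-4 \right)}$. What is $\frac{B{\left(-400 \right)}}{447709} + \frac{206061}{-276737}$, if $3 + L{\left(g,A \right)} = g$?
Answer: $- \frac{1475784461391}{1982362328528} \approx -0.74446$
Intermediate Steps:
$L{\left(g,A \right)} = -3 + g$
$F{\left(k \right)} = -6$ ($F{\left(k \right)} = -3 - 3 = -6$)
$y{\left(n,m \right)} = - \frac{7}{4} + \frac{1}{n}$
$B{\left(w \right)} = \frac{1089}{16}$ ($B{\left(w \right)} = \left(\left(- \frac{7}{4} + \frac{1}{-2}\right) - 6\right)^{2} = \left(\left(- \frac{7}{4} - \frac{1}{2}\right) - 6\right)^{2} = \left(- \frac{9}{4} - 6\right)^{2} = \left(- \frac{33}{4}\right)^{2} = \frac{1089}{16}$)
$\frac{B{\left(-400 \right)}}{447709} + \frac{206061}{-276737} = \frac{1089}{16 \cdot 447709} + \frac{206061}{-276737} = \frac{1089}{16} \cdot \frac{1}{447709} + 206061 \left(- \frac{1}{276737}\right) = \frac{1089}{7163344} - \frac{206061}{276737} = - \frac{1475784461391}{1982362328528}$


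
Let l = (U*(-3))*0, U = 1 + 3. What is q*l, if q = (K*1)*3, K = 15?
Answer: 0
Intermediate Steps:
U = 4
q = 45 (q = (15*1)*3 = 15*3 = 45)
l = 0 (l = (4*(-3))*0 = -12*0 = 0)
q*l = 45*0 = 0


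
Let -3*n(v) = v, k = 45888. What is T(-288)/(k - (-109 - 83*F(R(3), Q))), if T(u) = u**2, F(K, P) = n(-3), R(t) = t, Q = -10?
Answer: 9/5 ≈ 1.8000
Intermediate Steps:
n(v) = -v/3
F(K, P) = 1 (F(K, P) = -1/3*(-3) = 1)
T(-288)/(k - (-109 - 83*F(R(3), Q))) = (-288)**2/(45888 - (-109 - 83*1)) = 82944/(45888 - (-109 - 83)) = 82944/(45888 - 1*(-192)) = 82944/(45888 + 192) = 82944/46080 = 82944*(1/46080) = 9/5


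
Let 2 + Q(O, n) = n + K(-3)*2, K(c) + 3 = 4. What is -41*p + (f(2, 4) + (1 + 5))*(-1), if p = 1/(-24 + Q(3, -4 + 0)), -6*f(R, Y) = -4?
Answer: -437/84 ≈ -5.2024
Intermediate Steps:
K(c) = 1 (K(c) = -3 + 4 = 1)
f(R, Y) = ⅔ (f(R, Y) = -⅙*(-4) = ⅔)
Q(O, n) = n (Q(O, n) = -2 + (n + 1*2) = -2 + (n + 2) = -2 + (2 + n) = n)
p = -1/28 (p = 1/(-24 + (-4 + 0)) = 1/(-24 - 4) = 1/(-28) = -1/28 ≈ -0.035714)
-41*p + (f(2, 4) + (1 + 5))*(-1) = -41*(-1/28) + (⅔ + (1 + 5))*(-1) = 41/28 + (⅔ + 6)*(-1) = 41/28 + (20/3)*(-1) = 41/28 - 20/3 = -437/84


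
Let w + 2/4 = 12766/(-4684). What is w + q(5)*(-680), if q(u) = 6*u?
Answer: -23892177/1171 ≈ -20403.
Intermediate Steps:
w = -3777/1171 (w = -1/2 + 12766/(-4684) = -1/2 + 12766*(-1/4684) = -1/2 - 6383/2342 = -3777/1171 ≈ -3.2254)
w + q(5)*(-680) = -3777/1171 + (6*5)*(-680) = -3777/1171 + 30*(-680) = -3777/1171 - 20400 = -23892177/1171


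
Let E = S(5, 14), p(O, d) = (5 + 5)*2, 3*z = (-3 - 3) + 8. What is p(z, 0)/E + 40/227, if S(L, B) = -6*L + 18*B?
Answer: 6710/25197 ≈ 0.26630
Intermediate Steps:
z = 2/3 (z = ((-3 - 3) + 8)/3 = (-6 + 8)/3 = (1/3)*2 = 2/3 ≈ 0.66667)
p(O, d) = 20 (p(O, d) = 10*2 = 20)
E = 222 (E = -6*5 + 18*14 = -30 + 252 = 222)
p(z, 0)/E + 40/227 = 20/222 + 40/227 = 20*(1/222) + 40*(1/227) = 10/111 + 40/227 = 6710/25197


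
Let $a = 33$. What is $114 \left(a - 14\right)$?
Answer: $2166$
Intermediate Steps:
$114 \left(a - 14\right) = 114 \left(33 - 14\right) = 114 \cdot 19 = 2166$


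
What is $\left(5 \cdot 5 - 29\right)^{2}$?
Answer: $16$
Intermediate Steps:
$\left(5 \cdot 5 - 29\right)^{2} = \left(25 - 29\right)^{2} = \left(-4\right)^{2} = 16$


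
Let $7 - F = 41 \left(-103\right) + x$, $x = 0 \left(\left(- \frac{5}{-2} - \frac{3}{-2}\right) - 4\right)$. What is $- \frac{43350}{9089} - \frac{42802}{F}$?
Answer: $- \frac{286198939}{19223235} \approx -14.888$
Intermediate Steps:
$x = 0$ ($x = 0 \left(\left(\left(-5\right) \left(- \frac{1}{2}\right) - - \frac{3}{2}\right) - 4\right) = 0 \left(\left(\frac{5}{2} + \frac{3}{2}\right) - 4\right) = 0 \left(4 - 4\right) = 0 \cdot 0 = 0$)
$F = 4230$ ($F = 7 - \left(41 \left(-103\right) + 0\right) = 7 - \left(-4223 + 0\right) = 7 - -4223 = 7 + 4223 = 4230$)
$- \frac{43350}{9089} - \frac{42802}{F} = - \frac{43350}{9089} - \frac{42802}{4230} = \left(-43350\right) \frac{1}{9089} - \frac{21401}{2115} = - \frac{43350}{9089} - \frac{21401}{2115} = - \frac{286198939}{19223235}$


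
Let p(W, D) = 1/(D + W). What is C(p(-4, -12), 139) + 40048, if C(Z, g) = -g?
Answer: 39909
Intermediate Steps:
C(p(-4, -12), 139) + 40048 = -1*139 + 40048 = -139 + 40048 = 39909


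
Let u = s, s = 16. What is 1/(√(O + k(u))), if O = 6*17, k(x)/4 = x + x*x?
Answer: √1190/1190 ≈ 0.028989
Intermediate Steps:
u = 16
k(x) = 4*x + 4*x² (k(x) = 4*(x + x*x) = 4*(x + x²) = 4*x + 4*x²)
O = 102
1/(√(O + k(u))) = 1/(√(102 + 4*16*(1 + 16))) = 1/(√(102 + 4*16*17)) = 1/(√(102 + 1088)) = 1/(√1190) = √1190/1190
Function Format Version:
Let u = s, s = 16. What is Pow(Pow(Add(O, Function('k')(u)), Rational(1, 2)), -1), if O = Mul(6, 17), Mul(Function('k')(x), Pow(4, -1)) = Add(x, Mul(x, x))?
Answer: Mul(Rational(1, 1190), Pow(1190, Rational(1, 2))) ≈ 0.028989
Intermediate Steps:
u = 16
Function('k')(x) = Add(Mul(4, x), Mul(4, Pow(x, 2))) (Function('k')(x) = Mul(4, Add(x, Mul(x, x))) = Mul(4, Add(x, Pow(x, 2))) = Add(Mul(4, x), Mul(4, Pow(x, 2))))
O = 102
Pow(Pow(Add(O, Function('k')(u)), Rational(1, 2)), -1) = Pow(Pow(Add(102, Mul(4, 16, Add(1, 16))), Rational(1, 2)), -1) = Pow(Pow(Add(102, Mul(4, 16, 17)), Rational(1, 2)), -1) = Pow(Pow(Add(102, 1088), Rational(1, 2)), -1) = Pow(Pow(1190, Rational(1, 2)), -1) = Mul(Rational(1, 1190), Pow(1190, Rational(1, 2)))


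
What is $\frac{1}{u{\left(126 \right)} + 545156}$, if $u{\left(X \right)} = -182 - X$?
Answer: $\frac{1}{544848} \approx 1.8354 \cdot 10^{-6}$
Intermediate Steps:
$\frac{1}{u{\left(126 \right)} + 545156} = \frac{1}{\left(-182 - 126\right) + 545156} = \frac{1}{-308 + 545156} = \frac{1}{544848}$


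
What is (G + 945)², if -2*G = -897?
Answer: 7767369/4 ≈ 1.9418e+6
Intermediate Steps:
G = 897/2 (G = -½*(-897) = 897/2 ≈ 448.50)
(G + 945)² = (897/2 + 945)² = (2787/2)² = 7767369/4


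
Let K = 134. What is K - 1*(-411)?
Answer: 545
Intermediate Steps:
K - 1*(-411) = 134 - 1*(-411) = 134 + 411 = 545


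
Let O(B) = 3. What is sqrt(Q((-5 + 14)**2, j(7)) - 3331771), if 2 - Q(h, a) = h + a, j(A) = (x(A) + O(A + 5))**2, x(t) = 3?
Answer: I*sqrt(3331886) ≈ 1825.3*I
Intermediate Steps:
j(A) = 36 (j(A) = (3 + 3)**2 = 6**2 = 36)
Q(h, a) = 2 - a - h (Q(h, a) = 2 - (h + a) = 2 - (a + h) = 2 + (-a - h) = 2 - a - h)
sqrt(Q((-5 + 14)**2, j(7)) - 3331771) = sqrt((2 - 1*36 - (-5 + 14)**2) - 3331771) = sqrt((2 - 36 - 1*9**2) - 3331771) = sqrt((2 - 36 - 1*81) - 3331771) = sqrt((2 - 36 - 81) - 3331771) = sqrt(-115 - 3331771) = sqrt(-3331886) = I*sqrt(3331886)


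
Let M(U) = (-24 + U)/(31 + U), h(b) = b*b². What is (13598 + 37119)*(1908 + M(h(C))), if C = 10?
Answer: 99817344908/1031 ≈ 9.6816e+7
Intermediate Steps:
h(b) = b³
M(U) = (-24 + U)/(31 + U)
(13598 + 37119)*(1908 + M(h(C))) = (13598 + 37119)*(1908 + (-24 + 10³)/(31 + 10³)) = 50717*(1908 + (-24 + 1000)/(31 + 1000)) = 50717*(1908 + 976/1031) = 50717*(1968124/1031) = 99817344908/1031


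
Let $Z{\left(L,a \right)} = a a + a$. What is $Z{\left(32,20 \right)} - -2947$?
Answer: $3367$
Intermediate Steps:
$Z{\left(L,a \right)} = a + a^{2}$ ($Z{\left(L,a \right)} = a^{2} + a = a + a^{2}$)
$Z{\left(32,20 \right)} - -2947 = 20 \left(1 + 20\right) - -2947 = 20 \cdot 21 + 2947 = 420 + 2947 = 3367$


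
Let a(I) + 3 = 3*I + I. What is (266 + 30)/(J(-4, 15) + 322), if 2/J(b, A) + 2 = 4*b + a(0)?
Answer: 777/845 ≈ 0.91953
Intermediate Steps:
a(I) = -3 + 4*I (a(I) = -3 + (3*I + I) = -3 + 4*I)
J(b, A) = 2/(-5 + 4*b) (J(b, A) = 2/(-2 + (4*b + (-3 + 4*0))) = 2/(-2 + (4*b + (-3 + 0))) = 2/(-2 + (4*b - 3)) = 2/(-2 + (-3 + 4*b)) = 2/(-5 + 4*b))
(266 + 30)/(J(-4, 15) + 322) = (266 + 30)/(2/(-5 + 4*(-4)) + 322) = 296/(2/(-5 - 16) + 322) = 296/(2/(-21) + 322) = 296/(2*(-1/21) + 322) = 296/(-2/21 + 322) = 296/(6760/21) = 296*(21/6760) = 777/845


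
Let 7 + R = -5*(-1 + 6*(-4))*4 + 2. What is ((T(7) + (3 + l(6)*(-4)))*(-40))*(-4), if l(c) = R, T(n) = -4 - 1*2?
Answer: -317280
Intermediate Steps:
T(n) = -6 (T(n) = -4 - 2 = -6)
R = 495 (R = -7 + (-5*(-1 + 6*(-4))*4 + 2) = -7 + (-5*(-1 - 24)*4 + 2) = -7 + (-5*(-25)*4 + 2) = -7 + (125*4 + 2) = -7 + (500 + 2) = -7 + 502 = 495)
l(c) = 495
((T(7) + (3 + l(6)*(-4)))*(-40))*(-4) = ((-6 + (3 + 495*(-4)))*(-40))*(-4) = ((-6 + (3 - 1980))*(-40))*(-4) = ((-6 - 1977)*(-40))*(-4) = -1983*(-40)*(-4) = 79320*(-4) = -317280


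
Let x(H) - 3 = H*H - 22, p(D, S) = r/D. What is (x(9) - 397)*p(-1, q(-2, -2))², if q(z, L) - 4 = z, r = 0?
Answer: 0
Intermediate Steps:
q(z, L) = 4 + z
p(D, S) = 0 (p(D, S) = 0/D = 0)
x(H) = -19 + H² (x(H) = 3 + (H*H - 22) = 3 + (H² - 22) = 3 + (-22 + H²) = -19 + H²)
(x(9) - 397)*p(-1, q(-2, -2))² = ((-19 + 9²) - 397)*0² = ((-19 + 81) - 397)*0 = (62 - 397)*0 = -335*0 = 0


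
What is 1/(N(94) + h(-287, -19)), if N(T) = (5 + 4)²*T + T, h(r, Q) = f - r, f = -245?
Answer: 1/7750 ≈ 0.00012903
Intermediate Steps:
h(r, Q) = -245 - r
N(T) = 82*T (N(T) = 9²*T + T = 81*T + T = 82*T)
1/(N(94) + h(-287, -19)) = 1/(82*94 + (-245 - 1*(-287))) = 1/(7708 + (-245 + 287)) = 1/(7708 + 42) = 1/7750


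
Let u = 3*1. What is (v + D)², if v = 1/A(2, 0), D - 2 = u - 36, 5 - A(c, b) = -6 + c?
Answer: 77284/81 ≈ 954.12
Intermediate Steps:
u = 3
A(c, b) = 11 - c (A(c, b) = 5 - (-6 + c) = 5 + (6 - c) = 11 - c)
D = -31 (D = 2 + (3 - 36) = 2 - 33 = -31)
v = ⅑ (v = 1/(11 - 1*2) = 1/(11 - 2) = 1/9 = ⅑ ≈ 0.11111)
(v + D)² = (⅑ - 31)² = (-278/9)² = 77284/81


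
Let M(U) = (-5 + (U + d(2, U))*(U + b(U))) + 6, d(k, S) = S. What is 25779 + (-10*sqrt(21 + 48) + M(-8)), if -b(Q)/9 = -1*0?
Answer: 25908 - 10*sqrt(69) ≈ 25825.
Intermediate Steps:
b(Q) = 0 (b(Q) = -(-9)*0 = -9*0 = 0)
M(U) = 1 + 2*U**2 (M(U) = (-5 + (U + U)*(U + 0)) + 6 = (-5 + (2*U)*U) + 6 = (-5 + 2*U**2) + 6 = 1 + 2*U**2)
25779 + (-10*sqrt(21 + 48) + M(-8)) = 25779 + (-10*sqrt(21 + 48) + (1 + 2*(-8)**2)) = 25779 + (-10*sqrt(69) + (1 + 2*64)) = 25779 + (-10*sqrt(69) + (1 + 128)) = 25779 + (-10*sqrt(69) + 129) = 25779 + (129 - 10*sqrt(69)) = 25908 - 10*sqrt(69)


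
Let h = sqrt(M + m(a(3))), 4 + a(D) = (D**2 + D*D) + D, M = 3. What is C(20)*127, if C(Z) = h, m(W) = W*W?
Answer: 254*sqrt(73) ≈ 2170.2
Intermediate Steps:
a(D) = -4 + D + 2*D**2 (a(D) = -4 + ((D**2 + D*D) + D) = -4 + ((D**2 + D**2) + D) = -4 + (2*D**2 + D) = -4 + (D + 2*D**2) = -4 + D + 2*D**2)
m(W) = W**2
h = 2*sqrt(73) (h = sqrt(3 + (-4 + 3 + 2*3**2)**2) = sqrt(3 + (-4 + 3 + 2*9)**2) = sqrt(3 + (-4 + 3 + 18)**2) = sqrt(3 + 17**2) = sqrt(3 + 289) = sqrt(292) = 2*sqrt(73) ≈ 17.088)
C(Z) = 2*sqrt(73)
C(20)*127 = (2*sqrt(73))*127 = 254*sqrt(73)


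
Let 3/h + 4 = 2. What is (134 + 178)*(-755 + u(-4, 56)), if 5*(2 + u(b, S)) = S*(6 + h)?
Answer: -1102296/5 ≈ -2.2046e+5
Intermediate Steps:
h = -3/2 (h = 3/(-4 + 2) = 3/(-2) = 3*(-1/2) = -3/2 ≈ -1.5000)
u(b, S) = -2 + 9*S/10 (u(b, S) = -2 + (S*(6 - 3/2))/5 = -2 + (S*(9/2))/5 = -2 + (9*S/2)/5 = -2 + 9*S/10)
(134 + 178)*(-755 + u(-4, 56)) = (134 + 178)*(-755 + (-2 + (9/10)*56)) = 312*(-755 + (-2 + 252/5)) = 312*(-755 + 242/5) = 312*(-3533/5) = -1102296/5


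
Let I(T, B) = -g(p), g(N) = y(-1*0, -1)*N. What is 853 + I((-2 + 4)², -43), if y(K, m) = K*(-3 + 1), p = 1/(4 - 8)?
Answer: 853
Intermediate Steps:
p = -¼ (p = 1/(-4) = -¼ ≈ -0.25000)
y(K, m) = -2*K (y(K, m) = K*(-2) = -2*K)
g(N) = 0 (g(N) = (-(-2)*0)*N = (-2*0)*N = 0*N = 0)
I(T, B) = 0 (I(T, B) = -1*0 = 0)
853 + I((-2 + 4)², -43) = 853 + 0 = 853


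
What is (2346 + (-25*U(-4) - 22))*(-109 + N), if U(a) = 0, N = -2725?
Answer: -6586216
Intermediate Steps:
(2346 + (-25*U(-4) - 22))*(-109 + N) = (2346 + (-25*0 - 22))*(-109 - 2725) = (2346 + (0 - 22))*(-2834) = (2346 - 22)*(-2834) = 2324*(-2834) = -6586216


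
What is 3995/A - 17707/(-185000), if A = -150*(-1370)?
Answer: 8755727/76035000 ≈ 0.11515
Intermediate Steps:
A = 205500
3995/A - 17707/(-185000) = 3995/205500 - 17707/(-185000) = 3995*(1/205500) - 17707*(-1/185000) = 799/41100 + 17707/185000 = 8755727/76035000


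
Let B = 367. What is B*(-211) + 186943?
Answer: 109506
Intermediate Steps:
B*(-211) + 186943 = 367*(-211) + 186943 = -77437 + 186943 = 109506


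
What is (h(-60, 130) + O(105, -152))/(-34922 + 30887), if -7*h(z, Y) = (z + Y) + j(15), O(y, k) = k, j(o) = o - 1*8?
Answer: 163/4035 ≈ 0.040397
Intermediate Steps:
j(o) = -8 + o (j(o) = o - 8 = -8 + o)
h(z, Y) = -1 - Y/7 - z/7 (h(z, Y) = -((z + Y) + (-8 + 15))/7 = -((Y + z) + 7)/7 = -(7 + Y + z)/7 = -1 - Y/7 - z/7)
(h(-60, 130) + O(105, -152))/(-34922 + 30887) = ((-1 - ⅐*130 - ⅐*(-60)) - 152)/(-34922 + 30887) = ((-1 - 130/7 + 60/7) - 152)/(-4035) = (-11 - 152)*(-1/4035) = -163*(-1/4035) = 163/4035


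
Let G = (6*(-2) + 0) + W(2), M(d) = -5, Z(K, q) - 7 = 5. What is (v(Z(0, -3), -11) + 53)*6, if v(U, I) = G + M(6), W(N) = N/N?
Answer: 222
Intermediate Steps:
W(N) = 1
Z(K, q) = 12 (Z(K, q) = 7 + 5 = 12)
G = -11 (G = (6*(-2) + 0) + 1 = (-12 + 0) + 1 = -12 + 1 = -11)
v(U, I) = -16 (v(U, I) = -11 - 5 = -16)
(v(Z(0, -3), -11) + 53)*6 = (-16 + 53)*6 = 37*6 = 222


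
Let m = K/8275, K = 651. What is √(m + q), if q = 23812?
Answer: √65221878781/1655 ≈ 154.31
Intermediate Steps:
m = 651/8275 ≈ 0.078671
√(m + q) = √(651/8275 + 23812) = √(197044951/8275) = √65221878781/1655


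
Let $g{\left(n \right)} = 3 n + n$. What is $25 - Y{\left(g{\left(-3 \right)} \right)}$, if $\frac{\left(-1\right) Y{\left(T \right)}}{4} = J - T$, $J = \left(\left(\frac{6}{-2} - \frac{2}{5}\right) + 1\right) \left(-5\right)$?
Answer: $121$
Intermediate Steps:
$g{\left(n \right)} = 4 n$
$J = 12$ ($J = \left(\left(6 \left(- \frac{1}{2}\right) - \frac{2}{5}\right) + 1\right) \left(-5\right) = \left(\left(-3 - \frac{2}{5}\right) + 1\right) \left(-5\right) = \left(- \frac{17}{5} + 1\right) \left(-5\right) = \left(- \frac{12}{5}\right) \left(-5\right) = 12$)
$Y{\left(T \right)} = -48 + 4 T$ ($Y{\left(T \right)} = - 4 \left(12 - T\right) = -48 + 4 T$)
$25 - Y{\left(g{\left(-3 \right)} \right)} = 25 - \left(-48 + 4 \cdot 4 \left(-3\right)\right) = 25 - \left(-48 + 4 \left(-12\right)\right) = 25 - \left(-48 - 48\right) = 25 - -96 = 25 + 96 = 121$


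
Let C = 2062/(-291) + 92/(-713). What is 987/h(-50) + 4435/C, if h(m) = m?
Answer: -516161658/813575 ≈ -634.44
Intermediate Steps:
C = -65086/9021 (C = 2062*(-1/291) + 92*(-1/713) = -2062/291 - 4/31 = -65086/9021 ≈ -7.2149)
987/h(-50) + 4435/C = 987/(-50) + 4435/(-65086/9021) = 987*(-1/50) + 4435*(-9021/65086) = -987/50 - 40008135/65086 = -516161658/813575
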